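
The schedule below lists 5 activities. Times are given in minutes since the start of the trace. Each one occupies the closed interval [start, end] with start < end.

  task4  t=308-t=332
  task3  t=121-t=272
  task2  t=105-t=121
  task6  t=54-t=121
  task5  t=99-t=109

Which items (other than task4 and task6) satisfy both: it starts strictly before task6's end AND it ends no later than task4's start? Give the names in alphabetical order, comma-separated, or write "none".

task2, task5

Conditions: its start is strictly before task6's end (X.start < t=121) AND its end is no later than task4's start (X.end <= t=308).
task2: start t=105 < t=121? ✓; end t=121 <= t=308? ✓ → yes.
task3: start t=121 < t=121? ✗; end t=272 <= t=308? ✓ → no.
task5: start t=99 < t=121? ✓; end t=109 <= t=308? ✓ → yes.
Result: task2, task5.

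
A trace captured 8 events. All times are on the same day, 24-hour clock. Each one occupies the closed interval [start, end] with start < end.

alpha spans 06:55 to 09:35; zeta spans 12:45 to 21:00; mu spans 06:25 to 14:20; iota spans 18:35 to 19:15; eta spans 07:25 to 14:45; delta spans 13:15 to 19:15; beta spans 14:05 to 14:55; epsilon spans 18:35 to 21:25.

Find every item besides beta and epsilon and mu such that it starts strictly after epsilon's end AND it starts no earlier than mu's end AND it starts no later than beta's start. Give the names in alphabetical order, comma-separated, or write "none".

none

Conditions: its start is strictly after epsilon's end (X.start > 21:25) AND its start is no earlier than mu's end (X.start >= 14:20) AND its start is no later than beta's start (X.start <= 14:05).
alpha: start 06:55 > 21:25? ✗; start 06:55 >= 14:20? ✗; start 06:55 <= 14:05? ✓ → no.
delta: start 13:15 > 21:25? ✗; start 13:15 >= 14:20? ✗; start 13:15 <= 14:05? ✓ → no.
eta: start 07:25 > 21:25? ✗; start 07:25 >= 14:20? ✗; start 07:25 <= 14:05? ✓ → no.
iota: start 18:35 > 21:25? ✗; start 18:35 >= 14:20? ✓; start 18:35 <= 14:05? ✗ → no.
zeta: start 12:45 > 21:25? ✗; start 12:45 >= 14:20? ✗; start 12:45 <= 14:05? ✓ → no.
Result: none.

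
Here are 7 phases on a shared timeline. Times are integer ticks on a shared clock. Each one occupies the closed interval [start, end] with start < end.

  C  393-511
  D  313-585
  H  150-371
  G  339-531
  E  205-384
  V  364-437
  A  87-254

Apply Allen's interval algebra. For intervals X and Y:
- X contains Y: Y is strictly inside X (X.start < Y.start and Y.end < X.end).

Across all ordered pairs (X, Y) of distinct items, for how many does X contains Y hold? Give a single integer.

5

Checking all 42 ordered pairs for relation 'contains'; matching pairs in alphabetical order:
(D, C): D contains C ✓
(D, G): D contains G ✓
(D, V): D contains V ✓
(G, C): G contains C ✓
(G, V): G contains V ✓
Count: 5.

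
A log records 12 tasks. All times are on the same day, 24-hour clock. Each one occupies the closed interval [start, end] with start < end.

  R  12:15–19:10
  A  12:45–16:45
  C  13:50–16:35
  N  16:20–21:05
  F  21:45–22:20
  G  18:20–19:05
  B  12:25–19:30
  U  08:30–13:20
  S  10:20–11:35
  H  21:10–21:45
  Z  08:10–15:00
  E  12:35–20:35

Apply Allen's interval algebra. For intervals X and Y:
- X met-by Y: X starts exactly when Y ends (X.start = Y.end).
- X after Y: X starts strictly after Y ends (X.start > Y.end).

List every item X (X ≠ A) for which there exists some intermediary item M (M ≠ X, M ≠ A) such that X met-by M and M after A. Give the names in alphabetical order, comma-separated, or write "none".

F

Target A = [12:45, 16:45].
Intermediaries M with M after A: F, G, H.
Via F — items with X met-by F: none.
Via G — items with X met-by G: none.
Via H — items with X met-by H: F.
Union: F.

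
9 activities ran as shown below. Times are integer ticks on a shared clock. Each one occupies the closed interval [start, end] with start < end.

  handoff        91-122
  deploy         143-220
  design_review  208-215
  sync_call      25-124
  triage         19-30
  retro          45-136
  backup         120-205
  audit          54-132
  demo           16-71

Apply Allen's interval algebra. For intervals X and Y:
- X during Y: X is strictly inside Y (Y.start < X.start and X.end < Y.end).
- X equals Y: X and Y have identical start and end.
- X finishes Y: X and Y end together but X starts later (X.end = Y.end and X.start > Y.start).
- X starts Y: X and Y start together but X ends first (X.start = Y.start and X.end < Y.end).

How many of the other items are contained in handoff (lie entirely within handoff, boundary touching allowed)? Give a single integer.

0

Target handoff = [91, 122].
audit [54, 132] → contains → no.
backup [120, 205] → overlapped-by → no.
demo [16, 71] → before → no.
deploy [143, 220] → after → no.
design_review [208, 215] → after → no.
retro [45, 136] → contains → no.
sync_call [25, 124] → contains → no.
triage [19, 30] → before → no.
Total: 0.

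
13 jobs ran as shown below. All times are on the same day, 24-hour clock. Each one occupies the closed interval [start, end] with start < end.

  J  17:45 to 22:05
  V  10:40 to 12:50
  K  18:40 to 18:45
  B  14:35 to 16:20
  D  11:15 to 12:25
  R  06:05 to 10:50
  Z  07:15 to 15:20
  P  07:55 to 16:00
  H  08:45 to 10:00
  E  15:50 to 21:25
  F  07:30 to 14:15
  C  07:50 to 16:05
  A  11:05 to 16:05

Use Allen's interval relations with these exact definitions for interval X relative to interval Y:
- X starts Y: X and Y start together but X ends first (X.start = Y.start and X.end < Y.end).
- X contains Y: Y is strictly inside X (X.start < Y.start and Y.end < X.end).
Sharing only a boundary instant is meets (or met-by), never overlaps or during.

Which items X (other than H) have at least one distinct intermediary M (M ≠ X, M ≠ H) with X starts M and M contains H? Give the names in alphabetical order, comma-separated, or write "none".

Target H = [08:45, 10:00].
Intermediaries M with M contains H: C, F, P, R, Z.
Via C — items with X starts C: none.
Via F — items with X starts F: none.
Via P — items with X starts P: none.
Via R — items with X starts R: none.
Via Z — items with X starts Z: none.
Union: none.

none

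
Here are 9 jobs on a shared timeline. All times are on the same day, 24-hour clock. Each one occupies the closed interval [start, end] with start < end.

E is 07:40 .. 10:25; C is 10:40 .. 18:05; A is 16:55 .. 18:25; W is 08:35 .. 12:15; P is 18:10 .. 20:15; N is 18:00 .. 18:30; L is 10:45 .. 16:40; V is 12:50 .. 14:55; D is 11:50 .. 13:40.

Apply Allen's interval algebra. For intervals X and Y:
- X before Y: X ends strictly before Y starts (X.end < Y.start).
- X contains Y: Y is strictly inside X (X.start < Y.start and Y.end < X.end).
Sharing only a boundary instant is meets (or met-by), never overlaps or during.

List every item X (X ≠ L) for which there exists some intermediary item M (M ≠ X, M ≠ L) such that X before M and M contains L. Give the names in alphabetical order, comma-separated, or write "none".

Target L = [10:45, 16:40].
Intermediaries M with M contains L: C.
Via C — items with X before C: E.
Union: E.

E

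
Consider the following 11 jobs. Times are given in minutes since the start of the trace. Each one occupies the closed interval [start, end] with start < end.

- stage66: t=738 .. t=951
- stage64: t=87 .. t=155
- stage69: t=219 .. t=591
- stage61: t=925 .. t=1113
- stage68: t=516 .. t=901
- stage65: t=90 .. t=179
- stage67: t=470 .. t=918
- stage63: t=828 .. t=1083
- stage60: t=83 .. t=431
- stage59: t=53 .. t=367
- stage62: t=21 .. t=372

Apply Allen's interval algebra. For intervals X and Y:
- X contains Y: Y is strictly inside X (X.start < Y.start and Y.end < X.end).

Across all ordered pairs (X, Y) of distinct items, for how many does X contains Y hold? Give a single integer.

Checking all 110 ordered pairs for relation 'contains'; matching pairs in alphabetical order:
(stage59, stage64): stage59 contains stage64 ✓
(stage59, stage65): stage59 contains stage65 ✓
(stage60, stage64): stage60 contains stage64 ✓
(stage60, stage65): stage60 contains stage65 ✓
(stage62, stage59): stage62 contains stage59 ✓
(stage62, stage64): stage62 contains stage64 ✓
(stage62, stage65): stage62 contains stage65 ✓
(stage67, stage68): stage67 contains stage68 ✓
Count: 8.

8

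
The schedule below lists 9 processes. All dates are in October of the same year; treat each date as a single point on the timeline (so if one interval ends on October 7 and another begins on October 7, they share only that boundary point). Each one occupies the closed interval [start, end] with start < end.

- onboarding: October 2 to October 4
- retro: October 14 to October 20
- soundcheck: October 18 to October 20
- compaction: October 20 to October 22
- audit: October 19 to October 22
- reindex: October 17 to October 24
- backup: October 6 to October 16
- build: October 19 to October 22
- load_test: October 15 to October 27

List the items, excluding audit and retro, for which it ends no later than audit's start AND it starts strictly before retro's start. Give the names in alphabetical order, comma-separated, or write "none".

Conditions: its end is no later than audit's start (X.end <= October 19) AND its start is strictly before retro's start (X.start < October 14).
backup: end October 16 <= October 19? ✓; start October 6 < October 14? ✓ → yes.
build: end October 22 <= October 19? ✗; start October 19 < October 14? ✗ → no.
compaction: end October 22 <= October 19? ✗; start October 20 < October 14? ✗ → no.
load_test: end October 27 <= October 19? ✗; start October 15 < October 14? ✗ → no.
onboarding: end October 4 <= October 19? ✓; start October 2 < October 14? ✓ → yes.
reindex: end October 24 <= October 19? ✗; start October 17 < October 14? ✗ → no.
soundcheck: end October 20 <= October 19? ✗; start October 18 < October 14? ✗ → no.
Result: backup, onboarding.

backup, onboarding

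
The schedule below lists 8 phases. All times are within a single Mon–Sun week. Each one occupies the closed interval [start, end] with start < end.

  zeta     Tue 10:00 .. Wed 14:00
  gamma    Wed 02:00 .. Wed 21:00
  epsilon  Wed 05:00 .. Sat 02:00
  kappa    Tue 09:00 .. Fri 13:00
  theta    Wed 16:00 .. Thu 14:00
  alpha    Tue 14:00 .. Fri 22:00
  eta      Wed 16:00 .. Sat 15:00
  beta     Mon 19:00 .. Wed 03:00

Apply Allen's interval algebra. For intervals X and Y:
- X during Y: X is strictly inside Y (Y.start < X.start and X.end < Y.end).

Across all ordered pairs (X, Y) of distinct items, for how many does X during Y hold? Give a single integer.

Checking all 56 ordered pairs for relation 'during'; matching pairs in alphabetical order:
(gamma, alpha): gamma during alpha ✓
(gamma, kappa): gamma during kappa ✓
(theta, alpha): theta during alpha ✓
(theta, epsilon): theta during epsilon ✓
(theta, kappa): theta during kappa ✓
(zeta, kappa): zeta during kappa ✓
Count: 6.

6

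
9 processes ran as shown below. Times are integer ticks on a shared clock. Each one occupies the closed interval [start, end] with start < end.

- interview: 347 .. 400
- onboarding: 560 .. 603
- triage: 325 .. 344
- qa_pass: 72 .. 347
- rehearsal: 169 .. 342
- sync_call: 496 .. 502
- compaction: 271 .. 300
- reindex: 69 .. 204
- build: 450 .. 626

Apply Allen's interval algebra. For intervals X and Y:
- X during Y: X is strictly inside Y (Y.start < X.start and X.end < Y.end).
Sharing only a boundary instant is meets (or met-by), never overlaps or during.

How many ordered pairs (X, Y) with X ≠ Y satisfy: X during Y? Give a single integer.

Checking all 72 ordered pairs for relation 'during'; matching pairs in alphabetical order:
(compaction, qa_pass): compaction during qa_pass ✓
(compaction, rehearsal): compaction during rehearsal ✓
(onboarding, build): onboarding during build ✓
(rehearsal, qa_pass): rehearsal during qa_pass ✓
(sync_call, build): sync_call during build ✓
(triage, qa_pass): triage during qa_pass ✓
Count: 6.

6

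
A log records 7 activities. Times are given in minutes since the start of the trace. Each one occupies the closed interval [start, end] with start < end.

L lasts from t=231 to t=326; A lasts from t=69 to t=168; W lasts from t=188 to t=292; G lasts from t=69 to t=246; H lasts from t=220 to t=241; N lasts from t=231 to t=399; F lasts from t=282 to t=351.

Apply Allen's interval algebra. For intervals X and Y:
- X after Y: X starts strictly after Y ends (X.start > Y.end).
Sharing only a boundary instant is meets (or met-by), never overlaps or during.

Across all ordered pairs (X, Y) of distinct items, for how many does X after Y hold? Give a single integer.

Checking all 42 ordered pairs for relation 'after'; matching pairs in alphabetical order:
(F, A): F after A ✓
(F, G): F after G ✓
(F, H): F after H ✓
(H, A): H after A ✓
(L, A): L after A ✓
(N, A): N after A ✓
(W, A): W after A ✓
Count: 7.

7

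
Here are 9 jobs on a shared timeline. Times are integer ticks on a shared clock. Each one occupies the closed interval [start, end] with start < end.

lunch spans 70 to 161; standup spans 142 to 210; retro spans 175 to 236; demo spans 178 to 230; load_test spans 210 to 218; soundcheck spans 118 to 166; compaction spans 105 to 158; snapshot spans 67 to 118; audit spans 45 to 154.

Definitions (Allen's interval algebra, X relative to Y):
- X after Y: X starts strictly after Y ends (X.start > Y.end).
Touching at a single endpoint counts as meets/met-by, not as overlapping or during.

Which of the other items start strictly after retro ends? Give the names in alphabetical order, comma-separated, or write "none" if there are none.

none

Target retro = [175, 236].
audit [45, 154] → before → no.
compaction [105, 158] → before → no.
demo [178, 230] → during → no.
load_test [210, 218] → during → no.
lunch [70, 161] → before → no.
snapshot [67, 118] → before → no.
soundcheck [118, 166] → before → no.
standup [142, 210] → overlaps → no.
Result: none.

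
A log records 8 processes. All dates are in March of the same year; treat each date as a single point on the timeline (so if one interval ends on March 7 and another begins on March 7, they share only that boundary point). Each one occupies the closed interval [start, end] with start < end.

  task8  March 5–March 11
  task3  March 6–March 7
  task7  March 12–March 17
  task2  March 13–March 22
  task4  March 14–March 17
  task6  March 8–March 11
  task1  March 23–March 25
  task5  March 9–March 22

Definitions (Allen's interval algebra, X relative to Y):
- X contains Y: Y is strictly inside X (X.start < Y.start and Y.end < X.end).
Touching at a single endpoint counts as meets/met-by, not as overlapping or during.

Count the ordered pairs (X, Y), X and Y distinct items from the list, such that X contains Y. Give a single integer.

4

Checking all 56 ordered pairs for relation 'contains'; matching pairs in alphabetical order:
(task2, task4): task2 contains task4 ✓
(task5, task4): task5 contains task4 ✓
(task5, task7): task5 contains task7 ✓
(task8, task3): task8 contains task3 ✓
Count: 4.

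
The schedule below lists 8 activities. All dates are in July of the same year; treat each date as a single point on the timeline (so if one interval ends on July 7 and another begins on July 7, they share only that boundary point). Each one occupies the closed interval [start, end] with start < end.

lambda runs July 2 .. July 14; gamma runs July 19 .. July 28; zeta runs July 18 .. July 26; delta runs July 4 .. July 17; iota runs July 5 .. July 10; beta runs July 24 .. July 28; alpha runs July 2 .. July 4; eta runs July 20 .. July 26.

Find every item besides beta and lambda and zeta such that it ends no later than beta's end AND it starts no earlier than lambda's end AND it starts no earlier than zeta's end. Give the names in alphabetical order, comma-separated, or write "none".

none

Conditions: its end is no later than beta's end (X.end <= July 28) AND its start is no earlier than lambda's end (X.start >= July 14) AND its start is no earlier than zeta's end (X.start >= July 26).
alpha: end July 4 <= July 28? ✓; start July 2 >= July 14? ✗; start July 2 >= July 26? ✗ → no.
delta: end July 17 <= July 28? ✓; start July 4 >= July 14? ✗; start July 4 >= July 26? ✗ → no.
eta: end July 26 <= July 28? ✓; start July 20 >= July 14? ✓; start July 20 >= July 26? ✗ → no.
gamma: end July 28 <= July 28? ✓; start July 19 >= July 14? ✓; start July 19 >= July 26? ✗ → no.
iota: end July 10 <= July 28? ✓; start July 5 >= July 14? ✗; start July 5 >= July 26? ✗ → no.
Result: none.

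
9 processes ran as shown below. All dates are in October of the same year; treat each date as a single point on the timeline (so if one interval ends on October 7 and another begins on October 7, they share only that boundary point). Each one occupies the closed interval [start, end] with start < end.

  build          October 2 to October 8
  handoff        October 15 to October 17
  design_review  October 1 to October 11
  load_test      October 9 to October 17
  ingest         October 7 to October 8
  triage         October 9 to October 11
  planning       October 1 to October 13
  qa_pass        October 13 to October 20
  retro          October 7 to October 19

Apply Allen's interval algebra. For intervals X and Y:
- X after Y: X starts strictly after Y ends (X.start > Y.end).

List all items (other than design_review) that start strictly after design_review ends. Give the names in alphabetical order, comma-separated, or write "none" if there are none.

handoff, qa_pass

Target design_review = [October 1, October 11].
build [October 2, October 8] → during → no.
handoff [October 15, October 17] → after → yes.
ingest [October 7, October 8] → during → no.
load_test [October 9, October 17] → overlapped-by → no.
planning [October 1, October 13] → started-by → no.
qa_pass [October 13, October 20] → after → yes.
retro [October 7, October 19] → overlapped-by → no.
triage [October 9, October 11] → finishes → no.
Result: handoff, qa_pass.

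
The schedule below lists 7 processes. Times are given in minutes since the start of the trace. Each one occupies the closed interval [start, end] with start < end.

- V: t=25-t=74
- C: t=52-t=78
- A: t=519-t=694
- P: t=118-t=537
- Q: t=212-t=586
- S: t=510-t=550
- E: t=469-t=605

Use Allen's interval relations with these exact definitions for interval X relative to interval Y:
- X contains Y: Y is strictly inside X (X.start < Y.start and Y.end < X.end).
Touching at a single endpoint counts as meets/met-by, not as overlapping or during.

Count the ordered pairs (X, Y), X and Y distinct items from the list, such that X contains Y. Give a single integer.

2

Checking all 42 ordered pairs for relation 'contains'; matching pairs in alphabetical order:
(E, S): E contains S ✓
(Q, S): Q contains S ✓
Count: 2.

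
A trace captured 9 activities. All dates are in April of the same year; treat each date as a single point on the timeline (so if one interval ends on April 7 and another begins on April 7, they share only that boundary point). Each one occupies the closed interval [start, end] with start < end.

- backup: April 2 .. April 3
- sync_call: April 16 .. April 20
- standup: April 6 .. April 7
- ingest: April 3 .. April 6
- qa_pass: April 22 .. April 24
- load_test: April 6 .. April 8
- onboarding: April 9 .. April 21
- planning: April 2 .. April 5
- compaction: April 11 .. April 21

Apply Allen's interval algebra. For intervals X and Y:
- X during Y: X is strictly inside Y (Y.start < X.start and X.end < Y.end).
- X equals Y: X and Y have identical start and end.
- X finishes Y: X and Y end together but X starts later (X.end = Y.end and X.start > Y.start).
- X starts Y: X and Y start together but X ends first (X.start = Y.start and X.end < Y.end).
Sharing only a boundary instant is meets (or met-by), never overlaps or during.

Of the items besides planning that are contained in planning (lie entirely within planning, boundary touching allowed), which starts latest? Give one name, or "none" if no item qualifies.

backup

Target planning = [April 2, April 5].
backup [April 2, April 3] → starts → candidate.
compaction [April 11, April 21] → after → excluded.
ingest [April 3, April 6] → overlapped-by → excluded.
load_test [April 6, April 8] → after → excluded.
onboarding [April 9, April 21] → after → excluded.
qa_pass [April 22, April 24] → after → excluded.
standup [April 6, April 7] → after → excluded.
sync_call [April 16, April 20] → after → excluded.
Among candidates, latest start is April 2 → backup.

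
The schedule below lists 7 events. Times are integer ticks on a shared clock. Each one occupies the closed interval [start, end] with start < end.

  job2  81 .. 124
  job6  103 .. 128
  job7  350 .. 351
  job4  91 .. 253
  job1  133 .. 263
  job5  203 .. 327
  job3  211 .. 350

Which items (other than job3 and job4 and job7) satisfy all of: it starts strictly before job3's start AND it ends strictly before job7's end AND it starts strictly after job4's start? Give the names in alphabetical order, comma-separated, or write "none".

job1, job5, job6

Conditions: its start is strictly before job3's start (X.start < 211) AND its end is strictly before job7's end (X.end < 351) AND its start is strictly after job4's start (X.start > 91).
job1: start 133 < 211? ✓; end 263 < 351? ✓; start 133 > 91? ✓ → yes.
job2: start 81 < 211? ✓; end 124 < 351? ✓; start 81 > 91? ✗ → no.
job5: start 203 < 211? ✓; end 327 < 351? ✓; start 203 > 91? ✓ → yes.
job6: start 103 < 211? ✓; end 128 < 351? ✓; start 103 > 91? ✓ → yes.
Result: job1, job5, job6.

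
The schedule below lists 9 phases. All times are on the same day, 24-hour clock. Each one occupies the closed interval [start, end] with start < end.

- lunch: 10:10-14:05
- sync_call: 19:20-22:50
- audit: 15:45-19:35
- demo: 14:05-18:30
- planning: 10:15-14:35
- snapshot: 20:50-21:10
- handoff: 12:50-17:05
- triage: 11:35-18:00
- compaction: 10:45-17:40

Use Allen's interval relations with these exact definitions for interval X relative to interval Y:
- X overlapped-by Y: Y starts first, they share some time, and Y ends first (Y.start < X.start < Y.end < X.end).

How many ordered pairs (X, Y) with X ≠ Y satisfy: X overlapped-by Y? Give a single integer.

17

Checking all 72 ordered pairs for relation 'overlapped-by'; matching pairs in alphabetical order:
(audit, compaction): audit overlapped-by compaction ✓
(audit, demo): audit overlapped-by demo ✓
(audit, handoff): audit overlapped-by handoff ✓
(audit, triage): audit overlapped-by triage ✓
(compaction, lunch): compaction overlapped-by lunch ✓
(compaction, planning): compaction overlapped-by planning ✓
(demo, compaction): demo overlapped-by compaction ✓
(demo, handoff): demo overlapped-by handoff ✓
(demo, planning): demo overlapped-by planning ✓
(demo, triage): demo overlapped-by triage ✓
(handoff, lunch): handoff overlapped-by lunch ✓
(handoff, planning): handoff overlapped-by planning ✓
(planning, lunch): planning overlapped-by lunch ✓
(sync_call, audit): sync_call overlapped-by audit ✓
(triage, compaction): triage overlapped-by compaction ✓
(triage, lunch): triage overlapped-by lunch ✓
(triage, planning): triage overlapped-by planning ✓
Count: 17.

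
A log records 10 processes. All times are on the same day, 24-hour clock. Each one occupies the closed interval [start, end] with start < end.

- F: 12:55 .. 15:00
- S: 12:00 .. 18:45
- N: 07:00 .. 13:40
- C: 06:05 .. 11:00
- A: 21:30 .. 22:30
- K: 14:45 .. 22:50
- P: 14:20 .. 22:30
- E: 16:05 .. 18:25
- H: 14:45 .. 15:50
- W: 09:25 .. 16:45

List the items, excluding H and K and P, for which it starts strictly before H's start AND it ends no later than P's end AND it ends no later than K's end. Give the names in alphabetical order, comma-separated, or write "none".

Conditions: its start is strictly before H's start (X.start < 14:45) AND its end is no later than P's end (X.end <= 22:30) AND its end is no later than K's end (X.end <= 22:50).
A: start 21:30 < 14:45? ✗; end 22:30 <= 22:30? ✓; end 22:30 <= 22:50? ✓ → no.
C: start 06:05 < 14:45? ✓; end 11:00 <= 22:30? ✓; end 11:00 <= 22:50? ✓ → yes.
E: start 16:05 < 14:45? ✗; end 18:25 <= 22:30? ✓; end 18:25 <= 22:50? ✓ → no.
F: start 12:55 < 14:45? ✓; end 15:00 <= 22:30? ✓; end 15:00 <= 22:50? ✓ → yes.
N: start 07:00 < 14:45? ✓; end 13:40 <= 22:30? ✓; end 13:40 <= 22:50? ✓ → yes.
S: start 12:00 < 14:45? ✓; end 18:45 <= 22:30? ✓; end 18:45 <= 22:50? ✓ → yes.
W: start 09:25 < 14:45? ✓; end 16:45 <= 22:30? ✓; end 16:45 <= 22:50? ✓ → yes.
Result: C, F, N, S, W.

C, F, N, S, W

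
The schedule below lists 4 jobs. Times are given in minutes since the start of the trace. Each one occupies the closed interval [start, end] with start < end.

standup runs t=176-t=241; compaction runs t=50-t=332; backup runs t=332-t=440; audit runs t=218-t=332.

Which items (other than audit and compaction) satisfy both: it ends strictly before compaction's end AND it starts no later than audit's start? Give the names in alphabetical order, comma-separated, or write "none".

Conditions: its end is strictly before compaction's end (X.end < t=332) AND its start is no later than audit's start (X.start <= t=218).
backup: end t=440 < t=332? ✗; start t=332 <= t=218? ✗ → no.
standup: end t=241 < t=332? ✓; start t=176 <= t=218? ✓ → yes.
Result: standup.

standup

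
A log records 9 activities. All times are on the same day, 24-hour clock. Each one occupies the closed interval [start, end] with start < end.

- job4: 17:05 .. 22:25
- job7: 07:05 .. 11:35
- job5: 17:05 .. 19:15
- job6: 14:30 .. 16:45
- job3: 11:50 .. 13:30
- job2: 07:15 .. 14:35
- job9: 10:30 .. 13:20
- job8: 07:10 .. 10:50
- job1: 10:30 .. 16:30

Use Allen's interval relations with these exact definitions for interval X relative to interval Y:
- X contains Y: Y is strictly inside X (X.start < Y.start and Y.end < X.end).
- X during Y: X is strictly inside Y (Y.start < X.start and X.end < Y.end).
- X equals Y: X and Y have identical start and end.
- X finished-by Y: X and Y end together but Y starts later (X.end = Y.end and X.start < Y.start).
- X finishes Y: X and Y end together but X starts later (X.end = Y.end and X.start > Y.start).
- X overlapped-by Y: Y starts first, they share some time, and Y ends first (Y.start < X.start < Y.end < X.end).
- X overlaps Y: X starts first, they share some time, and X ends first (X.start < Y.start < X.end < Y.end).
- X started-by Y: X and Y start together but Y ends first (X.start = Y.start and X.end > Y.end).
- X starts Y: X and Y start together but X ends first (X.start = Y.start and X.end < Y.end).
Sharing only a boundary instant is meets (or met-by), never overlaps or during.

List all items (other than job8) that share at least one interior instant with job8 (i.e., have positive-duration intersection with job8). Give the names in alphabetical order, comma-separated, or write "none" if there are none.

Target job8 = [07:10, 10:50].
job1 [10:30, 16:30] → overlapped-by → yes.
job2 [07:15, 14:35] → overlapped-by → yes.
job3 [11:50, 13:30] → after → no.
job4 [17:05, 22:25] → after → no.
job5 [17:05, 19:15] → after → no.
job6 [14:30, 16:45] → after → no.
job7 [07:05, 11:35] → contains → yes.
job9 [10:30, 13:20] → overlapped-by → yes.
Result: job1, job2, job7, job9.

job1, job2, job7, job9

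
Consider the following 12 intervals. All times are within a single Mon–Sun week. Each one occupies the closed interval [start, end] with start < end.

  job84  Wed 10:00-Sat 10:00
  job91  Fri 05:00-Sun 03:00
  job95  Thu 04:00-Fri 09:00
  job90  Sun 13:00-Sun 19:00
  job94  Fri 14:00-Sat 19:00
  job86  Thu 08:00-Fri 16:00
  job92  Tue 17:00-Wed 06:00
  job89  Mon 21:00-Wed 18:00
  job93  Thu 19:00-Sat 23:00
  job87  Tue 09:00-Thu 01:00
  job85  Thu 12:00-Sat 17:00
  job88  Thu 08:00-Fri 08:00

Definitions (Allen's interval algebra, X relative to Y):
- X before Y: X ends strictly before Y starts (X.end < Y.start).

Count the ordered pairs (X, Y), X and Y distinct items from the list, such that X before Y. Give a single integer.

Checking all 132 ordered pairs for relation 'before'; matching pairs in alphabetical order:
(job84, job90): job84 before job90 ✓
(job85, job90): job85 before job90 ✓
(job86, job90): job86 before job90 ✓
(job87, job85): job87 before job85 ✓
(job87, job86): job87 before job86 ✓
(job87, job88): job87 before job88 ✓
(job87, job90): job87 before job90 ✓
(job87, job91): job87 before job91 ✓
(job87, job93): job87 before job93 ✓
(job87, job94): job87 before job94 ✓
(job87, job95): job87 before job95 ✓
(job88, job90): job88 before job90 ✓
(job88, job94): job88 before job94 ✓
(job89, job85): job89 before job85 ✓
(job89, job86): job89 before job86 ✓
(job89, job88): job89 before job88 ✓
(job89, job90): job89 before job90 ✓
(job89, job91): job89 before job91 ✓
(job89, job93): job89 before job93 ✓
(job89, job94): job89 before job94 ✓
(job89, job95): job89 before job95 ✓
(job91, job90): job91 before job90 ✓
(job92, job84): job92 before job84 ✓
(job92, job85): job92 before job85 ✓
... plus 11 further pairs not listed.
Count: 35.

35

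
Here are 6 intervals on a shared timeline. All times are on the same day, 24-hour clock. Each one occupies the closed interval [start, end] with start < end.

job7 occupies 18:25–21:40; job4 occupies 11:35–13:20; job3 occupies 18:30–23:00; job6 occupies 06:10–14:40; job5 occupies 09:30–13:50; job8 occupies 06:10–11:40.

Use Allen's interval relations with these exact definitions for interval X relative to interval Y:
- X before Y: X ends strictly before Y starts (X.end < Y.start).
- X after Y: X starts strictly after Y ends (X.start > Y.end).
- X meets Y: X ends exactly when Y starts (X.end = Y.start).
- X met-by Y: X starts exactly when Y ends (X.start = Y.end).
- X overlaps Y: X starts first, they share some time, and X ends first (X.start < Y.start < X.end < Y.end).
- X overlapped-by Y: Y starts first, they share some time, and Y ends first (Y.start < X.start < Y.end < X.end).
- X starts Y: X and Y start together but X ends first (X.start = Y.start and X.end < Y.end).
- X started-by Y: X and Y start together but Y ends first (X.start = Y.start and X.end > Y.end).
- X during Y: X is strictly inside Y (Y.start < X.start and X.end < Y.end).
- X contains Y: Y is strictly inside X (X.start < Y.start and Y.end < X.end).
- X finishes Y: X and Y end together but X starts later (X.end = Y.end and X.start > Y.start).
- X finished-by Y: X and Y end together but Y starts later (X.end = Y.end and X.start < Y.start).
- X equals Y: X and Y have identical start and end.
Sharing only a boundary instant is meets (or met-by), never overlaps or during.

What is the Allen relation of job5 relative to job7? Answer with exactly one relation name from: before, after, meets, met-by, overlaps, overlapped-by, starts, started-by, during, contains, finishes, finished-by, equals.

before

job5 = [09:30, 13:50]; job7 = [18:25, 21:40].
Compare endpoints: job5.start < job7.start, job5.start < job7.end, job5.end < job7.start, job5.end < job7.end.
That pattern is 'before'.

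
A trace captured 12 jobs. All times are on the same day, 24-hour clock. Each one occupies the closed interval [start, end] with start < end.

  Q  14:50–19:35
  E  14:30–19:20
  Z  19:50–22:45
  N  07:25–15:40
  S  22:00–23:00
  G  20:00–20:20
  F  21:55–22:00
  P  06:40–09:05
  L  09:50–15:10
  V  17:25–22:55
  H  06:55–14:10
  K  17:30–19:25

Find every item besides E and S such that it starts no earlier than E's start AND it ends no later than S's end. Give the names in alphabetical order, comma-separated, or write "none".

F, G, K, Q, V, Z

Conditions: its start is no earlier than E's start (X.start >= 14:30) AND its end is no later than S's end (X.end <= 23:00).
F: start 21:55 >= 14:30? ✓; end 22:00 <= 23:00? ✓ → yes.
G: start 20:00 >= 14:30? ✓; end 20:20 <= 23:00? ✓ → yes.
H: start 06:55 >= 14:30? ✗; end 14:10 <= 23:00? ✓ → no.
K: start 17:30 >= 14:30? ✓; end 19:25 <= 23:00? ✓ → yes.
L: start 09:50 >= 14:30? ✗; end 15:10 <= 23:00? ✓ → no.
N: start 07:25 >= 14:30? ✗; end 15:40 <= 23:00? ✓ → no.
P: start 06:40 >= 14:30? ✗; end 09:05 <= 23:00? ✓ → no.
Q: start 14:50 >= 14:30? ✓; end 19:35 <= 23:00? ✓ → yes.
V: start 17:25 >= 14:30? ✓; end 22:55 <= 23:00? ✓ → yes.
Z: start 19:50 >= 14:30? ✓; end 22:45 <= 23:00? ✓ → yes.
Result: F, G, K, Q, V, Z.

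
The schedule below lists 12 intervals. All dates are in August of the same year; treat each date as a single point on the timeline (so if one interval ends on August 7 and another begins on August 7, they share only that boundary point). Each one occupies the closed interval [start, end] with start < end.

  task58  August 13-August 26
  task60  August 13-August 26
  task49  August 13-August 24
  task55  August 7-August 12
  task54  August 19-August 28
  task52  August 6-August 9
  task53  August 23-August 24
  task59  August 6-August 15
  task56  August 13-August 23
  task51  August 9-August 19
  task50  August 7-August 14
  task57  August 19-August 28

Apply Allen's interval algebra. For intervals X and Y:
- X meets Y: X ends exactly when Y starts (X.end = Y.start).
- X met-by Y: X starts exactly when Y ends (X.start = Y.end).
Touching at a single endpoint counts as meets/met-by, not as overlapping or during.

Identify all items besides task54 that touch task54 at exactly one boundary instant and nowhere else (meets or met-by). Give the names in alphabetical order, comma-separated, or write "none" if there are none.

task51

Target task54 = [August 19, August 28].
task49 [August 13, August 24] → overlaps → no.
task50 [August 7, August 14] → before → no.
task51 [August 9, August 19] → meets → yes.
task52 [August 6, August 9] → before → no.
task53 [August 23, August 24] → during → no.
task55 [August 7, August 12] → before → no.
task56 [August 13, August 23] → overlaps → no.
task57 [August 19, August 28] → equals → no.
task58 [August 13, August 26] → overlaps → no.
task59 [August 6, August 15] → before → no.
task60 [August 13, August 26] → overlaps → no.
Result: task51.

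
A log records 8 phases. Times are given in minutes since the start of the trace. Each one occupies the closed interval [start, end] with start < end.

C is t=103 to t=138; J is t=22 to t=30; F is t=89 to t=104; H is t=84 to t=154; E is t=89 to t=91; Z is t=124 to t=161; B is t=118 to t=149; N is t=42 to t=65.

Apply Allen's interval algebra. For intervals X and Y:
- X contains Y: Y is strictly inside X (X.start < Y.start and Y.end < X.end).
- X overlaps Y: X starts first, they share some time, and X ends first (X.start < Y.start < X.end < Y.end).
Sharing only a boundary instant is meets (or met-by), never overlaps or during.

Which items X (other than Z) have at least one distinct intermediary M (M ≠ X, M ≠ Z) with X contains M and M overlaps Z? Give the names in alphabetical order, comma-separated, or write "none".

H

Target Z = [t=124, t=161].
Intermediaries M with M overlaps Z: B, C, H.
Via B — items with X contains B: H.
Via C — items with X contains C: H.
Via H — items with X contains H: none.
Union: H.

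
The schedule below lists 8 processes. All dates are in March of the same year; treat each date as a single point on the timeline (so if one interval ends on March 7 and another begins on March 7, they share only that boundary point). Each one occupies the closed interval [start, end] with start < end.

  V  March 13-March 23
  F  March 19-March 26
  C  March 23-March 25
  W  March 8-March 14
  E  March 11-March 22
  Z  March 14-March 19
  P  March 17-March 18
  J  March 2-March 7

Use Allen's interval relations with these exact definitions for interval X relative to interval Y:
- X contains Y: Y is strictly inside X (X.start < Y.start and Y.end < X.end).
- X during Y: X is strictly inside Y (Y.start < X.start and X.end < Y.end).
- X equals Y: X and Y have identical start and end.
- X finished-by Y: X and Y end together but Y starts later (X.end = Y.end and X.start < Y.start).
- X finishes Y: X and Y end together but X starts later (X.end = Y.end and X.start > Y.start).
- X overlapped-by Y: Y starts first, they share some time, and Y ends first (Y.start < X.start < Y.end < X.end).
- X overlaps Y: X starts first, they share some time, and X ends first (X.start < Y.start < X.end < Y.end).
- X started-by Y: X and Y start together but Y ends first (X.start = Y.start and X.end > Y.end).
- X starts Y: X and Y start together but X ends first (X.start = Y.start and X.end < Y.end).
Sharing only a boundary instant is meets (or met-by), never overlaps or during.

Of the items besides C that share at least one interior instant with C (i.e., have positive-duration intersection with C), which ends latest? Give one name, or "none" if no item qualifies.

F

Target C = [March 23, March 25].
E [March 11, March 22] → before → excluded.
F [March 19, March 26] → contains → candidate.
J [March 2, March 7] → before → excluded.
P [March 17, March 18] → before → excluded.
V [March 13, March 23] → meets → excluded.
W [March 8, March 14] → before → excluded.
Z [March 14, March 19] → before → excluded.
Among candidates, latest end is March 26 → F.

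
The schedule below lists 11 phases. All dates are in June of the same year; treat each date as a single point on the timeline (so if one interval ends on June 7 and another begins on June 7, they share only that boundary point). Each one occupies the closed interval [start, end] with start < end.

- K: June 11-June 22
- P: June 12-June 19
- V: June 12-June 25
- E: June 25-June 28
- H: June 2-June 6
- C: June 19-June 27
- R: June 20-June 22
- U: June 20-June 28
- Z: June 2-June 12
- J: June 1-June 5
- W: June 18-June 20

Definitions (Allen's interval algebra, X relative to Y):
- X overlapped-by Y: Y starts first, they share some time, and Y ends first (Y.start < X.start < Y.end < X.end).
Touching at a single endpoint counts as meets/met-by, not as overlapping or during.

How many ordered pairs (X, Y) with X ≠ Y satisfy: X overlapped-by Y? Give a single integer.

Checking all 110 ordered pairs for relation 'overlapped-by'; matching pairs in alphabetical order:
(C, K): C overlapped-by K ✓
(C, V): C overlapped-by V ✓
(C, W): C overlapped-by W ✓
(E, C): E overlapped-by C ✓
(H, J): H overlapped-by J ✓
(K, Z): K overlapped-by Z ✓
(U, C): U overlapped-by C ✓
(U, K): U overlapped-by K ✓
(U, V): U overlapped-by V ✓
(V, K): V overlapped-by K ✓
(W, P): W overlapped-by P ✓
(Z, J): Z overlapped-by J ✓
Count: 12.

12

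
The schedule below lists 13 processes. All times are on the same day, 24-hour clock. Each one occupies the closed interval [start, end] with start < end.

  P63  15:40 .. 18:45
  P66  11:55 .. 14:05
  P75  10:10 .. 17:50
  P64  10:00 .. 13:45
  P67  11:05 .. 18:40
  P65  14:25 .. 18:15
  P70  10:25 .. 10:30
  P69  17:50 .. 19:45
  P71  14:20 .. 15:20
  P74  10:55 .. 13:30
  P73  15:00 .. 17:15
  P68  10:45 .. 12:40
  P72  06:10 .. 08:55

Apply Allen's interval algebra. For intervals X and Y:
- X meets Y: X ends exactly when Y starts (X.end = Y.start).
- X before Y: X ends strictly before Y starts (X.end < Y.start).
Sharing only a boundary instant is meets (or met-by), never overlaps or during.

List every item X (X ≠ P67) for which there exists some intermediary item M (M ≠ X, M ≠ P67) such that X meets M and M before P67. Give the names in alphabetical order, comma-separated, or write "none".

Target P67 = [11:05, 18:40].
Intermediaries M with M before P67: P70, P72.
Via P70 — items with X meets P70: none.
Via P72 — items with X meets P72: none.
Union: none.

none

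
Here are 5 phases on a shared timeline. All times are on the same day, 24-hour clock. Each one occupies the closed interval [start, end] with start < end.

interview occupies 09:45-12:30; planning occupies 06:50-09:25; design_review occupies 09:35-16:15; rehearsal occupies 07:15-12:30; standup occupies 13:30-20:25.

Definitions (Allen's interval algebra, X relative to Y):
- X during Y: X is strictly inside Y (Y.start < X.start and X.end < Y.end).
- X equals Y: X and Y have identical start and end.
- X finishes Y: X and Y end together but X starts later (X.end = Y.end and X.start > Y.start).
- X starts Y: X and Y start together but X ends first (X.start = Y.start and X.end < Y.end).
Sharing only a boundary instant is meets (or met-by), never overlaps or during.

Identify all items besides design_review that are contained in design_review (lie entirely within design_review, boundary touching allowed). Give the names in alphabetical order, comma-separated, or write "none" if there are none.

interview

Target design_review = [09:35, 16:15].
interview [09:45, 12:30] → during → yes.
planning [06:50, 09:25] → before → no.
rehearsal [07:15, 12:30] → overlaps → no.
standup [13:30, 20:25] → overlapped-by → no.
Result: interview.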